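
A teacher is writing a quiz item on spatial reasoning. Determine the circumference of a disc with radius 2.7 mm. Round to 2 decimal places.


Shape: circle
Radius r = 2.7 mm
Formula: C = 2 * pi * r
C = 2 * pi * 2.7
C = 5.4 * pi
C = 16.96
16.96 mm


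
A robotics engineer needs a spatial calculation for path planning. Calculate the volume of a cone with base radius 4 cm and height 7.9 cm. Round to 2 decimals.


Shape: cone
Radius r = 4 cm, Height h = 7.9 cm
Formula: V = (1/3) * pi * r^2 * h
r^2 = 16
pi * r^2 * h = pi * 16 * 7.9 = 126.4 * pi
V = 126.4 * pi / 3
V = 132.37
132.37 cm^3


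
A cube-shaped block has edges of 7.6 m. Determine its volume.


Shape: cube
Side s = 7.6 m
Formula: V = s^3
V = 7.6 * 7.6 * 7.6
V = 57.76 * 7.6
V = 438.976
438.976 m^3


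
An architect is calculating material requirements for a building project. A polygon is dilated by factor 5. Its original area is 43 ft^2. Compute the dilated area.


Linear scale factor k = 5
Original area = 43 ft^2
Rule: under a linear scaling by k, areas scale by k^2.
k^2 = 5^2 = 25
New area = 43 * 25
New area = 1075
1075 ft^2


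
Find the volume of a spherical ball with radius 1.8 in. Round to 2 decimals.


Shape: sphere
Radius r = 1.8 in
Formula: V = (4/3) * pi * r^3
r^3 = 5.832
(4/3) * 5.832 = 7.776
V = 7.776 * pi
V = 24.43
24.43 in^3


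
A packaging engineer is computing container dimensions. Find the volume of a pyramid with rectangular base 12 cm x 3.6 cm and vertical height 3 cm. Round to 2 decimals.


Shape: rectangular pyramid
Base: 12 cm x 3.6 cm, Height h = 3 cm
Formula: V = (1/3) * base_area * h
base_area = 12 * 3.6 = 43.2
base_area * h = 43.2 * 3 = 129.6
V = 129.6 / 3
V = 43.2
43.2 cm^3


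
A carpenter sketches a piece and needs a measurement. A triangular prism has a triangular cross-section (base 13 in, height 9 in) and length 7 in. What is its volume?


Shape: triangular prism
Triangle base = 13 in, triangle height = 9 in, prism length L = 7 in
Formula: V = (1/2 * b * h_tri) * L
Cross-section area = 0.5 * 13 * 9 = 58.5
V = 58.5 * 7
V = 409.5
409.5 in^3


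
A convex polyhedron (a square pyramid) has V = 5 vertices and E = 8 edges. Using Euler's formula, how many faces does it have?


Polyhedron: square pyramid
Euler's formula for convex polyhedra: V - E + F = 2
Given: V = 5 vertices and E = 8 edges
Solve for F:
F = 2 + E - V = 2 + 8 - 5 = 5
5 faces


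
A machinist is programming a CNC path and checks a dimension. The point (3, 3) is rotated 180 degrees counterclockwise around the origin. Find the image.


Transformation: rotation about the origin
Original point: (3, 3)
Rule for 180 deg: (x, y) -> (-x, -y)
Apply: (3, 3) -> (-3, -3)
(-3, -3)


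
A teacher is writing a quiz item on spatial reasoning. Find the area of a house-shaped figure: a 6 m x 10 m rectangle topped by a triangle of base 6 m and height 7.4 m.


Composite shape: rectangle + triangle
Rectangle area = 6 * 10 = 60
Triangle area = 0.5 * 6 * 7.4 = 22.2
Total = 60 + 22.2
Total = 82.2
82.2 m^2


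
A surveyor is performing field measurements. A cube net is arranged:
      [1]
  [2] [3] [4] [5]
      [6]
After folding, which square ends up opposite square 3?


Net: cross layout. Take square 3 as the base (bottom).
Fold the four squares in the horizontal row up around 3: 2 -> left, 4 -> right, 5 wraps to the top.
Fold 1 and 6 up from 3: 1 -> back, 6 -> front.
Opposite pairs are therefore: (1, 6), (2, 4), (3, 5).
Face 3 is opposite face 5.
face 5


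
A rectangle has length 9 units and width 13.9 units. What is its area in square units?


Shape: rectangle
Length l = 9 units, Width w = 13.9 units
Formula: A = l * w
A = 9 * 13.9
A = 125.1
125.1 units^2


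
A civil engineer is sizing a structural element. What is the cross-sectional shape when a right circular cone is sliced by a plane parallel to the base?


Solid: right circular cone
Cutting plane: parallel to the base
Visualize the intersection of the plane with the solid's surface.
The boundary of the cut region is a circle.
circle


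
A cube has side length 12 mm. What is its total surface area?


Shape: cube
Side s = 12 mm
A cube has 6 square faces.
Formula: SA = 6 * s^2
s^2 = 144
SA = 6 * 144
SA = 864
864 mm^2


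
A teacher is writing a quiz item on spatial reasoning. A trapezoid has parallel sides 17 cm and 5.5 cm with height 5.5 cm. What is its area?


Shape: trapezoid
Parallel sides a = 17 cm, b = 5.5 cm; Height h = 5.5 cm
Formula: A = (a + b) * h / 2
a + b = 17 + 5.5 = 22.5
A = 22.5 * 5.5 / 2
A = 123.75 / 2
A = 61.875
61.875 cm^2


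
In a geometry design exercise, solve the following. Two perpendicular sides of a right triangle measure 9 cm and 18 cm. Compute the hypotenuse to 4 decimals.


Shape: right triangle
Legs a = 9 cm, b = 18 cm
Formula: c = sqrt(a^2 + b^2)
a^2 = 81, b^2 = 324
a^2 + b^2 = 405
c = sqrt(405)
c = 20.1246
20.1246 cm


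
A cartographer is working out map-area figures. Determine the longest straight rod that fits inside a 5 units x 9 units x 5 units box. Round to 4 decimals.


Shape: rectangular box (space diagonal)
l = 5 units, w = 9 units, h = 5 units
Visualize: the diagonal of the base, then a right triangle with that diagonal and the height.
Formula: d = sqrt(l^2 + w^2 + h^2)
l^2 + w^2 + h^2 = 25 + 81 + 25 = 131
d = sqrt(131)
d = 11.4455
11.4455 units


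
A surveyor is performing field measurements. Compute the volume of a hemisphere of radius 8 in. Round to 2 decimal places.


Shape: hemisphere (half of a sphere)
Radius r = 8 in
Formula: V = (1/2) * (4/3) * pi * r^3 = (2/3) * pi * r^3
r^3 = 512
(2/3) * 512 = 341.333333
V = 341.333333 * pi
V = 1072.33
1072.33 in^3


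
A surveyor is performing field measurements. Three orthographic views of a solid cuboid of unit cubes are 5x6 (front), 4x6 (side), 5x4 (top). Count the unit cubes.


Orthographic views of a solid rectangular block:
Front view 5 x 6 -> length = 5, height = 6
Side view 4 x 6 -> width = 4, height = 6 (consistent)
Top view 5 x 4 -> confirms length = 5, width = 4
The block is 5 x 4 x 6.
Total unit cubes = 5 * 4 * 6 = 120
120 unit cubes


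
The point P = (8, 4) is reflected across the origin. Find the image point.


Transformation: reflection
Original point: (8, 4)
Rule for reflection through the origin: (x, y) -> (-x, -y)
Apply: (8, 4) -> (-8, -4)
(-8, -4)


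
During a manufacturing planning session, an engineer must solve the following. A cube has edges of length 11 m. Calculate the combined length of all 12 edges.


Shape: cube
Side s = 11 m
A cube has 12 edges, all equal.
Formula: total edge length = 12 * s
Total = 12 * 11
Total = 132
132 m


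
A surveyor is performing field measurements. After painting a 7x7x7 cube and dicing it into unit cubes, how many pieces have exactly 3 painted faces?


Large cube: 7 x 7 x 7, cut into unit cubes.
Cubes with 3 painted faces are at the corners. A cube always has 8 corners.
Count = 8
8 unit cubes


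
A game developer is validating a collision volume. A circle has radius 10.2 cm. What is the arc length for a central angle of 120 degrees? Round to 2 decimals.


Shape: circular arc
Radius r = 10.2 cm, Angle = 120 degrees
Formula: L = (angle/360) * 2 * pi * r
2 * pi * r = 20.4 * pi
L = (120/360) * 20.4 * pi
L = 6.8 * pi
L = 21.36
21.36 cm


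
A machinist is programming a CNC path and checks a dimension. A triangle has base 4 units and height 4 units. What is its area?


Shape: triangle
Base b = 4 units, Height h = 4 units
Formula: A = (1/2) * b * h
A = 0.5 * 4 * 4
A = 0.5 * 16
A = 8
8 units^2


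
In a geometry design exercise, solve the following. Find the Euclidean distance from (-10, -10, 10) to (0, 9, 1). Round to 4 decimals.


3D distance between two points
P1 = (-10, -10, 10), P2 = (0, 9, 1)
Formula: d = sqrt((x2-x1)^2 + (y2-y1)^2 + (z2-z1)^2)
dx = 0 - -10 = 10
dy = 9 - -10 = 19
dz = 1 - 10 = -9
dx^2 + dy^2 + dz^2 = 100 + 361 + 81 = 542
d = sqrt(542)
d = 23.2809
23.2809 units


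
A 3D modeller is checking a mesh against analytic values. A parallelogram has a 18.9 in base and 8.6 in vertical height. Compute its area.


Shape: parallelogram
Base b = 18.9 in, Height h = 8.6 in
Formula: A = b * h
A = 18.9 * 8.6
A = 162.54
162.54 in^2


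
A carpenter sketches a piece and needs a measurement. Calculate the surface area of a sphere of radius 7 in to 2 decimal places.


Shape: sphere
Radius r = 7 in
Formula: SA = 4 * pi * r^2
r^2 = 49
SA = 4 * pi * 49
SA = 196 * pi
SA = 615.75
615.75 in^2


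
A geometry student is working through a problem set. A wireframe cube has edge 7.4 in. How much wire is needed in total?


Shape: cube
Side s = 7.4 in
A cube has 12 edges, all equal.
Formula: total edge length = 12 * s
Total = 12 * 7.4
Total = 88.8
88.8 in


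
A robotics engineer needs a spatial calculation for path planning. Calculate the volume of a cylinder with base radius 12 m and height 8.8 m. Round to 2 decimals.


Shape: cylinder
Radius r = 12 m, Height h = 8.8 m
Formula: V = pi * r^2 * h
r^2 = 144
V = pi * 144 * 8.8
V = 1267.2 * pi
V = 3981.03
3981.03 m^3


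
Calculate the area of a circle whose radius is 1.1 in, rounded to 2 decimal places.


Shape: circle
Radius r = 1.1 in
Formula: A = pi * r^2
r^2 = 1.1^2 = 1.21
A = pi * 1.21
A = 3.8
3.8 in^2


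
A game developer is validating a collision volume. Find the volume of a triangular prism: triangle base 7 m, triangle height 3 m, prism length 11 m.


Shape: triangular prism
Triangle base = 7 m, triangle height = 3 m, prism length L = 11 m
Formula: V = (1/2 * b * h_tri) * L
Cross-section area = 0.5 * 7 * 3 = 10.5
V = 10.5 * 11
V = 115.5
115.5 m^3


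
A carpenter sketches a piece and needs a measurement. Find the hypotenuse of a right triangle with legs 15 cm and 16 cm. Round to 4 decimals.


Shape: right triangle
Legs a = 15 cm, b = 16 cm
Formula: c = sqrt(a^2 + b^2)
a^2 = 225, b^2 = 256
a^2 + b^2 = 481
c = sqrt(481)
c = 21.9317
21.9317 cm


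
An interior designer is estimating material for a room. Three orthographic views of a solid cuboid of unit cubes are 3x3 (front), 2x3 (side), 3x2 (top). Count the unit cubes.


Orthographic views of a solid rectangular block:
Front view 3 x 3 -> length = 3, height = 3
Side view 2 x 3 -> width = 2, height = 3 (consistent)
Top view 3 x 2 -> confirms length = 3, width = 2
The block is 3 x 2 x 3.
Total unit cubes = 3 * 2 * 3 = 18
18 unit cubes


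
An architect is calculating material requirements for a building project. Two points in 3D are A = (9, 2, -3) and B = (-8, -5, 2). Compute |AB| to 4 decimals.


3D distance between two points
P1 = (9, 2, -3), P2 = (-8, -5, 2)
Formula: d = sqrt((x2-x1)^2 + (y2-y1)^2 + (z2-z1)^2)
dx = -8 - 9 = -17
dy = -5 - 2 = -7
dz = 2 - -3 = 5
dx^2 + dy^2 + dz^2 = 289 + 49 + 25 = 363
d = sqrt(363)
d = 19.0526
19.0526 units


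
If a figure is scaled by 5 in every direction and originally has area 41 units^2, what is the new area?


Linear scale factor k = 5
Original area = 41 units^2
Rule: under a linear scaling by k, areas scale by k^2.
k^2 = 5^2 = 25
New area = 41 * 25
New area = 1025
1025 units^2


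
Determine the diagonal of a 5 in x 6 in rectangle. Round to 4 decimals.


Shape: rectangle (diagonal via Pythagoras)
Sides: 5 in and 6 in
Formula: d = sqrt(l^2 + w^2)
l^2 = 25, w^2 = 36
l^2 + w^2 = 61
d = sqrt(61)
d = 7.8102
7.8102 in


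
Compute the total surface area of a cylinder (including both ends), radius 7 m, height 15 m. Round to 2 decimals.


Shape: closed cylinder
Radius r = 7 m, Height h = 15 m
Formula: SA = 2*pi*r^2 + 2*pi*r*h = 2*pi*r*(r + h)
r + h = 22
2 * r * (r + h) = 2 * 7 * 22 = 308
SA = 308 * pi
SA = 967.61
967.61 m^2


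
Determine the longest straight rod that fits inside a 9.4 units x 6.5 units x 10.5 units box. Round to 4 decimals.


Shape: rectangular box (space diagonal)
l = 9.4 units, w = 6.5 units, h = 10.5 units
Visualize: the diagonal of the base, then a right triangle with that diagonal and the height.
Formula: d = sqrt(l^2 + w^2 + h^2)
l^2 + w^2 + h^2 = 88.36 + 42.25 + 110.25 = 240.86
d = sqrt(240.86)
d = 15.5197
15.5197 units


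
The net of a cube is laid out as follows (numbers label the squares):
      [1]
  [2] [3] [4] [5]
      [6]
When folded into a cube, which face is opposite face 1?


Net: cross layout. Take square 3 as the base (bottom).
Fold the four squares in the horizontal row up around 3: 2 -> left, 4 -> right, 5 wraps to the top.
Fold 1 and 6 up from 3: 1 -> back, 6 -> front.
Opposite pairs are therefore: (1, 6), (2, 4), (3, 5).
Face 1 is opposite face 6.
face 6


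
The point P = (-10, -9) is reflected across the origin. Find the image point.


Transformation: reflection
Original point: (-10, -9)
Rule for reflection through the origin: (x, y) -> (-x, -y)
Apply: (-10, -9) -> (10, 9)
(10, 9)


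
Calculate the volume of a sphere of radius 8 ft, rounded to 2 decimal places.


Shape: sphere
Radius r = 8 ft
Formula: V = (4/3) * pi * r^3
r^3 = 512
(4/3) * 512 = 682.666667
V = 682.666667 * pi
V = 2144.66
2144.66 ft^3


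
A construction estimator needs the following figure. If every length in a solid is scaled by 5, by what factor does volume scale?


Linear scale factor k = 5
Rule: under a linear scaling by k, volumes scale by k^3.
k^3 = 5 * 5 * 5
k^3 = 25 * 5
k^3 = 125
Volume scales by a factor of 125.
125 (dimensionless)


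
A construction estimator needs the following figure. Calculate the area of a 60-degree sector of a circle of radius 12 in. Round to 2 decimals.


Shape: circular sector
Radius r = 12 in, Angle = 60 degrees
Formula: A = (angle/360) * pi * r^2
r^2 = 144
Fraction of circle = 60/360
A = (60/360) * pi * 144
A = 24 * pi
A = 75.4
75.4 in^2


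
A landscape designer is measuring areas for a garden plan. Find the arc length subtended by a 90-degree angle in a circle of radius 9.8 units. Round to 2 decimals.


Shape: circular arc
Radius r = 9.8 units, Angle = 90 degrees
Formula: L = (angle/360) * 2 * pi * r
2 * pi * r = 19.6 * pi
L = (90/360) * 19.6 * pi
L = 4.9 * pi
L = 15.39
15.39 units


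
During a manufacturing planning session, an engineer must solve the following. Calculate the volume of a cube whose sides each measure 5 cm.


Shape: cube
Side s = 5 cm
Formula: V = s^3
V = 5 * 5 * 5
V = 25 * 5
V = 125
125 cm^3


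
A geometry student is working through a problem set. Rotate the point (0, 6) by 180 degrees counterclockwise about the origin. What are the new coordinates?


Transformation: rotation about the origin
Original point: (0, 6)
Rule for 180 deg: (x, y) -> (-x, -y)
Apply: (0, 6) -> (0, -6)
(0, -6)


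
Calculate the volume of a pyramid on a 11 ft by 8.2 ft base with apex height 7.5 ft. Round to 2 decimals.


Shape: rectangular pyramid
Base: 11 ft x 8.2 ft, Height h = 7.5 ft
Formula: V = (1/3) * base_area * h
base_area = 11 * 8.2 = 90.2
base_area * h = 90.2 * 7.5 = 676.5
V = 676.5 / 3
V = 225.5
225.5 ft^3


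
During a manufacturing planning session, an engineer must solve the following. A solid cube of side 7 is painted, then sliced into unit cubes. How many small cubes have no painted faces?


Large cube: 7 x 7 x 7, cut into unit cubes.
n = 7, so n - 2 = 5
Unpainted cubes form the interior (n - 2)^3 block.
(n - 2)^3 = 5^3 = 125
125 unit cubes


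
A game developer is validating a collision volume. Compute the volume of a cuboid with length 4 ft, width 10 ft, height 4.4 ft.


Shape: rectangular prism
l = 4 ft, w = 10 ft, h = 4.4 ft
Formula: V = l * w * h
V = 4 * 10 * 4.4
V = 40 * 4.4
V = 176
176 ft^3


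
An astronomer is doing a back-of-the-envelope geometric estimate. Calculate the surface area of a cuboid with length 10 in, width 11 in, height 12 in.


Shape: rectangular prism
l = 10 in, w = 11 in, h = 12 in
Formula: SA = 2(lw + lh + wh)
lw = 110, lh = 120, wh = 132
lw + lh + wh = 362
SA = 2 * 362
SA = 724
724 in^2


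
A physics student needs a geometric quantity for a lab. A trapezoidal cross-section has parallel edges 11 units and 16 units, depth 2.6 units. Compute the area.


Shape: trapezoid
Parallel sides a = 11 units, b = 16 units; Height h = 2.6 units
Formula: A = (a + b) * h / 2
a + b = 11 + 16 = 27
A = 27 * 2.6 / 2
A = 70.2 / 2
A = 35.1
35.1 units^2


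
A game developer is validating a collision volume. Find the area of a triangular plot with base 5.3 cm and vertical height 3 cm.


Shape: triangle
Base b = 5.3 cm, Height h = 3 cm
Formula: A = (1/2) * b * h
A = 0.5 * 5.3 * 3
A = 0.5 * 15.9
A = 7.95
7.95 cm^2


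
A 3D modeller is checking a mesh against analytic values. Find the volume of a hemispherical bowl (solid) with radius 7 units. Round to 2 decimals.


Shape: hemisphere (half of a sphere)
Radius r = 7 units
Formula: V = (1/2) * (4/3) * pi * r^3 = (2/3) * pi * r^3
r^3 = 343
(2/3) * 343 = 228.666667
V = 228.666667 * pi
V = 718.38
718.38 units^3


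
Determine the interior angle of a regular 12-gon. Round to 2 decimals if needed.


Shape: regular dodecagon (12 sides)
Formula: interior angle = (n - 2) * 180 / n
(n - 2) = 10
(n - 2) * 180 = 1800
angle = 1800 / 12
angle = 150
150 degrees


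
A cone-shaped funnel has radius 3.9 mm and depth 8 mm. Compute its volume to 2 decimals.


Shape: cone
Radius r = 3.9 mm, Height h = 8 mm
Formula: V = (1/3) * pi * r^2 * h
r^2 = 15.21
pi * r^2 * h = pi * 15.21 * 8 = 121.68 * pi
V = 121.68 * pi / 3
V = 127.42
127.42 mm^3


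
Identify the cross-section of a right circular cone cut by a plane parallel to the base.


Solid: right circular cone
Cutting plane: parallel to the base
Visualize the intersection of the plane with the solid's surface.
The boundary of the cut region is a circle.
circle


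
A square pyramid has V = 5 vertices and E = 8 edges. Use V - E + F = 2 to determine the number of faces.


Polyhedron: square pyramid
Euler's formula for convex polyhedra: V - E + F = 2
Given: V = 5 vertices and E = 8 edges
Solve for F:
F = 2 + E - V = 2 + 8 - 5 = 5
5 faces


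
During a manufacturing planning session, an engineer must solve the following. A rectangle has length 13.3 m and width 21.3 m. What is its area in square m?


Shape: rectangle
Length l = 13.3 m, Width w = 21.3 m
Formula: A = l * w
A = 13.3 * 21.3
A = 283.29
283.29 m^2


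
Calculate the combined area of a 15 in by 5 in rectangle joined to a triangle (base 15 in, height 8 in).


Composite shape: rectangle + triangle
Rectangle area = 15 * 5 = 75
Triangle area = 0.5 * 15 * 8 = 60
Total = 75 + 60
Total = 135
135 in^2


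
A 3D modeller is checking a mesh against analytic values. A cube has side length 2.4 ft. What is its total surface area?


Shape: cube
Side s = 2.4 ft
A cube has 6 square faces.
Formula: SA = 6 * s^2
s^2 = 5.76
SA = 6 * 5.76
SA = 34.56
34.56 ft^2


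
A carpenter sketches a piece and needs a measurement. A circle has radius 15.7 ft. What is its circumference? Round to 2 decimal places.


Shape: circle
Radius r = 15.7 ft
Formula: C = 2 * pi * r
C = 2 * pi * 15.7
C = 31.4 * pi
C = 98.65
98.65 ft


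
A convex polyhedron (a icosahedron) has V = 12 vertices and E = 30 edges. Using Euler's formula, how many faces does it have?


Polyhedron: icosahedron
Euler's formula for convex polyhedra: V - E + F = 2
Given: V = 12 vertices and E = 30 edges
Solve for F:
F = 2 + E - V = 2 + 30 - 12 = 20
20 faces


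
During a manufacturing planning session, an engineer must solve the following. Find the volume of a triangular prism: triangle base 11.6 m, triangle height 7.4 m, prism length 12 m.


Shape: triangular prism
Triangle base = 11.6 m, triangle height = 7.4 m, prism length L = 12 m
Formula: V = (1/2 * b * h_tri) * L
Cross-section area = 0.5 * 11.6 * 7.4 = 42.92
V = 42.92 * 12
V = 515.04
515.04 m^3


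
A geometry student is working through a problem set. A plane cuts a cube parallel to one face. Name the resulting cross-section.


Solid: cube
Cutting plane: parallel to one face
Visualize the intersection of the plane with the solid's surface.
The boundary of the cut region is a square.
square


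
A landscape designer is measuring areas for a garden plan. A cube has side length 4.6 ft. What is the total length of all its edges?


Shape: cube
Side s = 4.6 ft
A cube has 12 edges, all equal.
Formula: total edge length = 12 * s
Total = 12 * 4.6
Total = 55.2
55.2 ft


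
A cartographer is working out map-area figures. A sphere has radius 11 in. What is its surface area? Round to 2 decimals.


Shape: sphere
Radius r = 11 in
Formula: SA = 4 * pi * r^2
r^2 = 121
SA = 4 * pi * 121
SA = 484 * pi
SA = 1520.53
1520.53 in^2


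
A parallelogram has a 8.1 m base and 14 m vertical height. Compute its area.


Shape: parallelogram
Base b = 8.1 m, Height h = 14 m
Formula: A = b * h
A = 8.1 * 14
A = 113.4
113.4 m^2


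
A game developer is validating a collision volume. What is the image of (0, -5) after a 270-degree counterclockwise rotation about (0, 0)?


Transformation: rotation about the origin
Original point: (0, -5)
Rule for 270 deg counterclockwise: (x, y) -> (y, -x)
Apply: (0, -5) -> (-5, 0)
(-5, 0)


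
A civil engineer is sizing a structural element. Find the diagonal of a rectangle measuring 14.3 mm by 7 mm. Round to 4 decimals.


Shape: rectangle (diagonal via Pythagoras)
Sides: 14.3 mm and 7 mm
Formula: d = sqrt(l^2 + w^2)
l^2 = 204.49, w^2 = 49
l^2 + w^2 = 253.49
d = sqrt(253.49)
d = 15.9214
15.9214 mm


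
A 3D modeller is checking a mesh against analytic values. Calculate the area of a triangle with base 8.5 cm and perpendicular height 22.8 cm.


Shape: triangle
Base b = 8.5 cm, Height h = 22.8 cm
Formula: A = (1/2) * b * h
A = 0.5 * 8.5 * 22.8
A = 0.5 * 193.8
A = 96.9
96.9 cm^2


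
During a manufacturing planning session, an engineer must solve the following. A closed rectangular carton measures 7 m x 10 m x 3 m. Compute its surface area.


Shape: rectangular prism
l = 7 m, w = 10 m, h = 3 m
Formula: SA = 2(lw + lh + wh)
lw = 70, lh = 21, wh = 30
lw + lh + wh = 121
SA = 2 * 121
SA = 242
242 m^2


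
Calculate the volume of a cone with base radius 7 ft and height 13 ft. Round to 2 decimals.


Shape: cone
Radius r = 7 ft, Height h = 13 ft
Formula: V = (1/3) * pi * r^2 * h
r^2 = 49
pi * r^2 * h = pi * 49 * 13 = 637 * pi
V = 637 * pi / 3
V = 667.06
667.06 ft^3


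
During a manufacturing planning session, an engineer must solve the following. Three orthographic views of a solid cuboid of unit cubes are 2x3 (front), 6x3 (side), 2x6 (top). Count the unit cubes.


Orthographic views of a solid rectangular block:
Front view 2 x 3 -> length = 2, height = 3
Side view 6 x 3 -> width = 6, height = 3 (consistent)
Top view 2 x 6 -> confirms length = 2, width = 6
The block is 2 x 6 x 3.
Total unit cubes = 2 * 6 * 3 = 36
36 unit cubes


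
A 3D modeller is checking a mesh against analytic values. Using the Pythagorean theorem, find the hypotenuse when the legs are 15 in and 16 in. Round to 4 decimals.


Shape: right triangle
Legs a = 15 in, b = 16 in
Formula: c = sqrt(a^2 + b^2)
a^2 = 225, b^2 = 256
a^2 + b^2 = 481
c = sqrt(481)
c = 21.9317
21.9317 in


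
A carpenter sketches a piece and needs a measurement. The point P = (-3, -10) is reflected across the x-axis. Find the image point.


Transformation: reflection
Original point: (-3, -10)
Rule for reflection over the x-axis: (x, y) -> (x, -y)
Apply: (-3, -10) -> (-3, 10)
(-3, 10)


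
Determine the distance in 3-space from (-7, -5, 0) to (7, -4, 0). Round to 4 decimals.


3D distance between two points
P1 = (-7, -5, 0), P2 = (7, -4, 0)
Formula: d = sqrt((x2-x1)^2 + (y2-y1)^2 + (z2-z1)^2)
dx = 7 - -7 = 14
dy = -4 - -5 = 1
dz = 0 - 0 = 0
dx^2 + dy^2 + dz^2 = 196 + 1 + 0 = 197
d = sqrt(197)
d = 14.0357
14.0357 units


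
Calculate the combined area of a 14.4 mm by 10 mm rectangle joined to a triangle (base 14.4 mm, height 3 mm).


Composite shape: rectangle + triangle
Rectangle area = 14.4 * 10 = 144
Triangle area = 0.5 * 14.4 * 3 = 21.6
Total = 144 + 21.6
Total = 165.6
165.6 mm^2


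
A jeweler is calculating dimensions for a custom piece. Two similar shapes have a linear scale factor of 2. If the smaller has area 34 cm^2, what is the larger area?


Linear scale factor k = 2
Original area = 34 cm^2
Rule: under a linear scaling by k, areas scale by k^2.
k^2 = 2^2 = 4
New area = 34 * 4
New area = 136
136 cm^2


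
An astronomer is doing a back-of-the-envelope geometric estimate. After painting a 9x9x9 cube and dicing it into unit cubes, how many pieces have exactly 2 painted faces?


Large cube: 9 x 9 x 9, cut into unit cubes.
n = 9, so n - 2 = 7
Cubes with 2 painted faces lie along the edges, excluding corners.
A cube has 12 edges; each contributes (n - 2) = 7 such cubes.
Count = 12 * 7 = 84
84 unit cubes


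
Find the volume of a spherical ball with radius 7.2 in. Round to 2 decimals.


Shape: sphere
Radius r = 7.2 in
Formula: V = (4/3) * pi * r^3
r^3 = 373.248
(4/3) * 373.248 = 497.664
V = 497.664 * pi
V = 1563.46
1563.46 in^3


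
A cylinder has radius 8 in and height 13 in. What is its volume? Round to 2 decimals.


Shape: cylinder
Radius r = 8 in, Height h = 13 in
Formula: V = pi * r^2 * h
r^2 = 64
V = pi * 64 * 13
V = 832 * pi
V = 2613.81
2613.81 in^3


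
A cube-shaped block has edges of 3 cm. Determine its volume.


Shape: cube
Side s = 3 cm
Formula: V = s^3
V = 3 * 3 * 3
V = 9 * 3
V = 27
27 cm^3


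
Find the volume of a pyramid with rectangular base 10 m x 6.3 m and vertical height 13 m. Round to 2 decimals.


Shape: rectangular pyramid
Base: 10 m x 6.3 m, Height h = 13 m
Formula: V = (1/3) * base_area * h
base_area = 10 * 6.3 = 63
base_area * h = 63 * 13 = 819
V = 819 / 3
V = 273
273 m^3


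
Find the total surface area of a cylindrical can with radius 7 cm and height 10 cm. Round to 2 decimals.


Shape: closed cylinder
Radius r = 7 cm, Height h = 10 cm
Formula: SA = 2*pi*r^2 + 2*pi*r*h = 2*pi*r*(r + h)
r + h = 17
2 * r * (r + h) = 2 * 7 * 17 = 238
SA = 238 * pi
SA = 747.7
747.7 cm^2


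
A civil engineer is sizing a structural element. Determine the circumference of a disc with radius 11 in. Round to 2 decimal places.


Shape: circle
Radius r = 11 in
Formula: C = 2 * pi * r
C = 2 * pi * 11
C = 22 * pi
C = 69.12
69.12 in


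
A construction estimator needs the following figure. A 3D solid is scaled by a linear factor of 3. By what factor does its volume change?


Linear scale factor k = 3
Rule: under a linear scaling by k, volumes scale by k^3.
k^3 = 3 * 3 * 3
k^3 = 9 * 3
k^3 = 27
Volume scales by a factor of 27.
27 (dimensionless)


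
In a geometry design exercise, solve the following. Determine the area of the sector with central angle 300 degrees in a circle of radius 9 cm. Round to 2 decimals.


Shape: circular sector
Radius r = 9 cm, Angle = 300 degrees
Formula: A = (angle/360) * pi * r^2
r^2 = 81
Fraction of circle = 300/360
A = (300/360) * pi * 81
A = 67.5 * pi
A = 212.06
212.06 cm^2


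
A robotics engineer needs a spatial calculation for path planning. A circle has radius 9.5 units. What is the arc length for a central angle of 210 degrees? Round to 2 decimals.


Shape: circular arc
Radius r = 9.5 units, Angle = 210 degrees
Formula: L = (angle/360) * 2 * pi * r
2 * pi * r = 19 * pi
L = (210/360) * 19 * pi
L = 11.083333 * pi
L = 34.82
34.82 units


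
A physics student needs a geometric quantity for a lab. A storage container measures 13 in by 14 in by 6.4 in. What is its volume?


Shape: rectangular prism
l = 13 in, w = 14 in, h = 6.4 in
Formula: V = l * w * h
V = 13 * 14 * 6.4
V = 182 * 6.4
V = 1164.8
1164.8 in^3


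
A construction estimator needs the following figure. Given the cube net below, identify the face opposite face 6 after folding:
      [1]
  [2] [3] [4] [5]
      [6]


Net: cross layout. Take square 3 as the base (bottom).
Fold the four squares in the horizontal row up around 3: 2 -> left, 4 -> right, 5 wraps to the top.
Fold 1 and 6 up from 3: 1 -> back, 6 -> front.
Opposite pairs are therefore: (1, 6), (2, 4), (3, 5).
Face 6 is opposite face 1.
face 1


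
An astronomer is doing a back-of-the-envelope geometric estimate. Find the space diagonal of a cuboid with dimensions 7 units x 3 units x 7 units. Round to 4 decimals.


Shape: rectangular box (space diagonal)
l = 7 units, w = 3 units, h = 7 units
Visualize: the diagonal of the base, then a right triangle with that diagonal and the height.
Formula: d = sqrt(l^2 + w^2 + h^2)
l^2 + w^2 + h^2 = 49 + 9 + 49 = 107
d = sqrt(107)
d = 10.3441
10.3441 units


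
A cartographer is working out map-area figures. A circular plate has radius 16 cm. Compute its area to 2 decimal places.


Shape: circle
Radius r = 16 cm
Formula: A = pi * r^2
r^2 = 16^2 = 256
A = pi * 256
A = 804.25
804.25 cm^2


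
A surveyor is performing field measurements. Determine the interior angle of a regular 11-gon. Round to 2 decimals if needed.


Shape: regular hendecagon (11 sides)
Formula: interior angle = (n - 2) * 180 / n
(n - 2) = 9
(n - 2) * 180 = 1620
angle = 1620 / 11
angle = 147.27
147.27 degrees


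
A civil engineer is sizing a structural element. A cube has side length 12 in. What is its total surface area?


Shape: cube
Side s = 12 in
A cube has 6 square faces.
Formula: SA = 6 * s^2
s^2 = 144
SA = 6 * 144
SA = 864
864 in^2


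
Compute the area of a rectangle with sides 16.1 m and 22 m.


Shape: rectangle
Length l = 16.1 m, Width w = 22 m
Formula: A = l * w
A = 16.1 * 22
A = 354.2
354.2 m^2


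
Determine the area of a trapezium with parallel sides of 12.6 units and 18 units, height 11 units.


Shape: trapezoid
Parallel sides a = 12.6 units, b = 18 units; Height h = 11 units
Formula: A = (a + b) * h / 2
a + b = 12.6 + 18 = 30.6
A = 30.6 * 11 / 2
A = 336.6 / 2
A = 168.3
168.3 units^2


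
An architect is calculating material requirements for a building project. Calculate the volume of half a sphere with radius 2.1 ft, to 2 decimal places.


Shape: hemisphere (half of a sphere)
Radius r = 2.1 ft
Formula: V = (1/2) * (4/3) * pi * r^3 = (2/3) * pi * r^3
r^3 = 9.261
(2/3) * 9.261 = 6.174
V = 6.174 * pi
V = 19.4
19.4 ft^3


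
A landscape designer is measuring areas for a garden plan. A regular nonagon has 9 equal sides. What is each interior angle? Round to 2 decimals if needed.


Shape: regular nonagon (9 sides)
Formula: interior angle = (n - 2) * 180 / n
(n - 2) = 7
(n - 2) * 180 = 1260
angle = 1260 / 9
angle = 140
140 degrees


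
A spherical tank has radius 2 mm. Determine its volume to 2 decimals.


Shape: sphere
Radius r = 2 mm
Formula: V = (4/3) * pi * r^3
r^3 = 8
(4/3) * 8 = 10.666667
V = 10.666667 * pi
V = 33.51
33.51 mm^3


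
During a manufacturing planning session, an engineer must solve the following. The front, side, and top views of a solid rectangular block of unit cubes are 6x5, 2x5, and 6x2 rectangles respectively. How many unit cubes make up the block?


Orthographic views of a solid rectangular block:
Front view 6 x 5 -> length = 6, height = 5
Side view 2 x 5 -> width = 2, height = 5 (consistent)
Top view 6 x 2 -> confirms length = 6, width = 2
The block is 6 x 2 x 5.
Total unit cubes = 6 * 2 * 5 = 60
60 unit cubes


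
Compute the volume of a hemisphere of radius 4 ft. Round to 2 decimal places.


Shape: hemisphere (half of a sphere)
Radius r = 4 ft
Formula: V = (1/2) * (4/3) * pi * r^3 = (2/3) * pi * r^3
r^3 = 64
(2/3) * 64 = 42.666667
V = 42.666667 * pi
V = 134.04
134.04 ft^3


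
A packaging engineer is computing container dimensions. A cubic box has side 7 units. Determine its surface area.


Shape: cube
Side s = 7 units
A cube has 6 square faces.
Formula: SA = 6 * s^2
s^2 = 49
SA = 6 * 49
SA = 294
294 units^2


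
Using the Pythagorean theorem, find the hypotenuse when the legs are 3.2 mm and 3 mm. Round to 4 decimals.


Shape: right triangle
Legs a = 3.2 mm, b = 3 mm
Formula: c = sqrt(a^2 + b^2)
a^2 = 10.24, b^2 = 9
a^2 + b^2 = 19.24
c = sqrt(19.24)
c = 4.3863
4.3863 mm


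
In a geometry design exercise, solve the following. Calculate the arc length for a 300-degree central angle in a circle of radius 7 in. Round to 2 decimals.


Shape: circular arc
Radius r = 7 in, Angle = 300 degrees
Formula: L = (angle/360) * 2 * pi * r
2 * pi * r = 14 * pi
L = (300/360) * 14 * pi
L = 11.666667 * pi
L = 36.65
36.65 in


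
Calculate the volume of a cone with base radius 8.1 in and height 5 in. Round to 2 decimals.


Shape: cone
Radius r = 8.1 in, Height h = 5 in
Formula: V = (1/3) * pi * r^2 * h
r^2 = 65.61
pi * r^2 * h = pi * 65.61 * 5 = 328.05 * pi
V = 328.05 * pi / 3
V = 343.53
343.53 in^3


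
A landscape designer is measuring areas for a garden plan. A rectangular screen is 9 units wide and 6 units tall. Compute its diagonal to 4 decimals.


Shape: rectangle (diagonal via Pythagoras)
Sides: 9 units and 6 units
Formula: d = sqrt(l^2 + w^2)
l^2 = 81, w^2 = 36
l^2 + w^2 = 117
d = sqrt(117)
d = 10.8167
10.8167 units


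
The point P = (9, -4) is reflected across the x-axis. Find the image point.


Transformation: reflection
Original point: (9, -4)
Rule for reflection over the x-axis: (x, y) -> (x, -y)
Apply: (9, -4) -> (9, 4)
(9, 4)


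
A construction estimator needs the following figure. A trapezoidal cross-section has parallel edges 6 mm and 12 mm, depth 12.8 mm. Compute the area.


Shape: trapezoid
Parallel sides a = 6 mm, b = 12 mm; Height h = 12.8 mm
Formula: A = (a + b) * h / 2
a + b = 6 + 12 = 18
A = 18 * 12.8 / 2
A = 230.4 / 2
A = 115.2
115.2 mm^2


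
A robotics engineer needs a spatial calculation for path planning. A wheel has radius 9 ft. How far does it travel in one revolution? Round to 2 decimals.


Shape: circle
Radius r = 9 ft
Formula: C = 2 * pi * r
C = 2 * pi * 9
C = 18 * pi
C = 56.55
56.55 ft


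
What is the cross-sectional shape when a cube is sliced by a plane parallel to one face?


Solid: cube
Cutting plane: parallel to one face
Visualize the intersection of the plane with the solid's surface.
The boundary of the cut region is a square.
square


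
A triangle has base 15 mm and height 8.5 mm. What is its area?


Shape: triangle
Base b = 15 mm, Height h = 8.5 mm
Formula: A = (1/2) * b * h
A = 0.5 * 15 * 8.5
A = 0.5 * 127.5
A = 63.75
63.75 mm^2


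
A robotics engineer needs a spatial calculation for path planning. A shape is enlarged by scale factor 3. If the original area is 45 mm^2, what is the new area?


Linear scale factor k = 3
Original area = 45 mm^2
Rule: under a linear scaling by k, areas scale by k^2.
k^2 = 3^2 = 9
New area = 45 * 9
New area = 405
405 mm^2


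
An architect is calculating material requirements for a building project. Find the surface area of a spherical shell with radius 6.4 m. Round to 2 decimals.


Shape: sphere
Radius r = 6.4 m
Formula: SA = 4 * pi * r^2
r^2 = 40.96
SA = 4 * pi * 40.96
SA = 163.84 * pi
SA = 514.72
514.72 m^2


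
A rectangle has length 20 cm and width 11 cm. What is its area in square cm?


Shape: rectangle
Length l = 20 cm, Width w = 11 cm
Formula: A = l * w
A = 20 * 11
A = 220
220 cm^2


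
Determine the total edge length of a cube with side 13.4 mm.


Shape: cube
Side s = 13.4 mm
A cube has 12 edges, all equal.
Formula: total edge length = 12 * s
Total = 12 * 13.4
Total = 160.8
160.8 mm


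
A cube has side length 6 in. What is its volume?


Shape: cube
Side s = 6 in
Formula: V = s^3
V = 6 * 6 * 6
V = 36 * 6
V = 216
216 in^3


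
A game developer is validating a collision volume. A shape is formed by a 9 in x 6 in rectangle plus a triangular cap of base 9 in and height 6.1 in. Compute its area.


Composite shape: rectangle + triangle
Rectangle area = 9 * 6 = 54
Triangle area = 0.5 * 9 * 6.1 = 27.45
Total = 54 + 27.45
Total = 81.45
81.45 in^2


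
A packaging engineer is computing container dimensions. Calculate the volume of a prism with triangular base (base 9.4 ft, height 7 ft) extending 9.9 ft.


Shape: triangular prism
Triangle base = 9.4 ft, triangle height = 7 ft, prism length L = 9.9 ft
Formula: V = (1/2 * b * h_tri) * L
Cross-section area = 0.5 * 9.4 * 7 = 32.9
V = 32.9 * 9.9
V = 325.71
325.71 ft^3


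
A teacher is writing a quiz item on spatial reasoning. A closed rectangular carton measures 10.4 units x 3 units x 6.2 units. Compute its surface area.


Shape: rectangular prism
l = 10.4 units, w = 3 units, h = 6.2 units
Formula: SA = 2(lw + lh + wh)
lw = 31.2, lh = 64.48, wh = 18.6
lw + lh + wh = 114.28
SA = 2 * 114.28
SA = 228.56
228.56 units^2


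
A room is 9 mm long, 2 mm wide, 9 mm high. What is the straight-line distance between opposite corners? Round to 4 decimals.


Shape: rectangular box (space diagonal)
l = 9 mm, w = 2 mm, h = 9 mm
Visualize: the diagonal of the base, then a right triangle with that diagonal and the height.
Formula: d = sqrt(l^2 + w^2 + h^2)
l^2 + w^2 + h^2 = 81 + 4 + 81 = 166
d = sqrt(166)
d = 12.8841
12.8841 mm


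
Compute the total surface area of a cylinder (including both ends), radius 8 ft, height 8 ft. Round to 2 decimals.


Shape: closed cylinder
Radius r = 8 ft, Height h = 8 ft
Formula: SA = 2*pi*r^2 + 2*pi*r*h = 2*pi*r*(r + h)
r + h = 16
2 * r * (r + h) = 2 * 8 * 16 = 256
SA = 256 * pi
SA = 804.25
804.25 ft^2


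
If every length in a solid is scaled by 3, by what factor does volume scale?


Linear scale factor k = 3
Rule: under a linear scaling by k, volumes scale by k^3.
k^3 = 3 * 3 * 3
k^3 = 9 * 3
k^3 = 27
Volume scales by a factor of 27.
27 (dimensionless)


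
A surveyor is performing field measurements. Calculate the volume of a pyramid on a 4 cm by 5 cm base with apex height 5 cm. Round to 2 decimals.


Shape: rectangular pyramid
Base: 4 cm x 5 cm, Height h = 5 cm
Formula: V = (1/3) * base_area * h
base_area = 4 * 5 = 20
base_area * h = 20 * 5 = 100
V = 100 / 3
V = 33.33
33.33 cm^3


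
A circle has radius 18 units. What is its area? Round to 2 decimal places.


Shape: circle
Radius r = 18 units
Formula: A = pi * r^2
r^2 = 18^2 = 324
A = pi * 324
A = 1017.88
1017.88 units^2


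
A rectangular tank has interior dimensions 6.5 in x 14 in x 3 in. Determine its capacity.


Shape: rectangular prism
l = 6.5 in, w = 14 in, h = 3 in
Formula: V = l * w * h
V = 6.5 * 14 * 3
V = 91 * 3
V = 273
273 in^3


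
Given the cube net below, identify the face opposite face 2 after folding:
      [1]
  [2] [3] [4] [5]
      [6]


Net: cross layout. Take square 3 as the base (bottom).
Fold the four squares in the horizontal row up around 3: 2 -> left, 4 -> right, 5 wraps to the top.
Fold 1 and 6 up from 3: 1 -> back, 6 -> front.
Opposite pairs are therefore: (1, 6), (2, 4), (3, 5).
Face 2 is opposite face 4.
face 4


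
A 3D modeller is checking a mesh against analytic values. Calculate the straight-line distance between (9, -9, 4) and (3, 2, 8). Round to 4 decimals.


3D distance between two points
P1 = (9, -9, 4), P2 = (3, 2, 8)
Formula: d = sqrt((x2-x1)^2 + (y2-y1)^2 + (z2-z1)^2)
dx = 3 - 9 = -6
dy = 2 - -9 = 11
dz = 8 - 4 = 4
dx^2 + dy^2 + dz^2 = 36 + 121 + 16 = 173
d = sqrt(173)
d = 13.1529
13.1529 units


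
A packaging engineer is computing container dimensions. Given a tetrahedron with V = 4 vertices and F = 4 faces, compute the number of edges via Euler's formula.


Polyhedron: tetrahedron
Euler's formula for convex polyhedra: V - E + F = 2
Given: V = 4 vertices and F = 4 faces
Solve for E:
E = V + F - 2 = 4 + 4 - 2 = 6
6 edges


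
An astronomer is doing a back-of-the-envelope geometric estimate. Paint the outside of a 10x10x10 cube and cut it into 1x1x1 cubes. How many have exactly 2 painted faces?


Large cube: 10 x 10 x 10, cut into unit cubes.
n = 10, so n - 2 = 8
Cubes with 2 painted faces lie along the edges, excluding corners.
A cube has 12 edges; each contributes (n - 2) = 8 such cubes.
Count = 12 * 8 = 96
96 unit cubes


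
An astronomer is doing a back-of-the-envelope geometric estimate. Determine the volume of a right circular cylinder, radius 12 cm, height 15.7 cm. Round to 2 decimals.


Shape: cylinder
Radius r = 12 cm, Height h = 15.7 cm
Formula: V = pi * r^2 * h
r^2 = 144
V = pi * 144 * 15.7
V = 2260.8 * pi
V = 7102.51
7102.51 cm^3
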